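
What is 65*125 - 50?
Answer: 8075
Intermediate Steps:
65*125 - 50 = 8125 - 50 = 8075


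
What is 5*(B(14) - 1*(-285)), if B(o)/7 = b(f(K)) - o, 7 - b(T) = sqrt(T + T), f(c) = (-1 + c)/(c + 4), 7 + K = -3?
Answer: 1180 - 35*sqrt(33)/3 ≈ 1113.0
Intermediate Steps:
K = -10 (K = -7 - 3 = -10)
f(c) = (-1 + c)/(4 + c)
b(T) = 7 - sqrt(2)*sqrt(T) (b(T) = 7 - sqrt(T + T) = 7 - sqrt(2*T) = 7 - sqrt(2)*sqrt(T))
B(o) = 49 - 7*o - 7*sqrt(33)/3 (B(o) = 7*((7 - sqrt(2)*sqrt((-1 - 10)/(4 - 10))) - o) = 7*((7 - sqrt(2)*sqrt(-11/(-6))) - o) = 7*((7 - sqrt(2)*sqrt(-1/6*(-11))) - o) = 7*((7 - sqrt(2)*sqrt(11/6)) - o) = 7*((7 - sqrt(2)*sqrt(66)/6) - o) = 7*((7 - sqrt(33)/3) - o) = 7*(7 - o - sqrt(33)/3) = 49 - 7*o - 7*sqrt(33)/3)
5*(B(14) - 1*(-285)) = 5*((49 - 7*14 - 7*sqrt(33)/3) - 1*(-285)) = 5*((49 - 98 - 7*sqrt(33)/3) + 285) = 5*((-49 - 7*sqrt(33)/3) + 285) = 5*(236 - 7*sqrt(33)/3) = 1180 - 35*sqrt(33)/3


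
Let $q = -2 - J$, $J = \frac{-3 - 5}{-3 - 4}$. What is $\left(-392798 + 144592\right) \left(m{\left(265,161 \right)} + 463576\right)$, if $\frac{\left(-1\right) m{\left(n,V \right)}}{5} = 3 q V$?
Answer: $-116946228196$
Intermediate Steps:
$J = \frac{8}{7}$ ($J = - \frac{8}{-7} = \left(-8\right) \left(- \frac{1}{7}\right) = \frac{8}{7} \approx 1.1429$)
$q = - \frac{22}{7}$ ($q = -2 - \frac{8}{7} = - \frac{22}{7} \approx -3.1429$)
$m{\left(n,V \right)} = \frac{330 V}{7}$ ($m{\left(n,V \right)} = - 5 \cdot 3 \left(- \frac{22}{7}\right) V = - 5 \left(- \frac{66 V}{7}\right) = \frac{330 V}{7}$)
$\left(-392798 + 144592\right) \left(m{\left(265,161 \right)} + 463576\right) = \left(-392798 + 144592\right) \left(\frac{330}{7} \cdot 161 + 463576\right) = - 248206 \left(7590 + 463576\right) = \left(-248206\right) 471166 = -116946228196$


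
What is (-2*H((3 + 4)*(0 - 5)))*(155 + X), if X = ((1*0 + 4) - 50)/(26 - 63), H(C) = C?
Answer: 404670/37 ≈ 10937.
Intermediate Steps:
X = 46/37 (X = ((0 + 4) - 50)/(-37) = (4 - 50)*(-1/37) = -46*(-1/37) = 46/37 ≈ 1.2432)
(-2*H((3 + 4)*(0 - 5)))*(155 + X) = (-2*(3 + 4)*(0 - 5))*(155 + 46/37) = -14*(-5)*(5781/37) = -2*(-35)*(5781/37) = 70*(5781/37) = 404670/37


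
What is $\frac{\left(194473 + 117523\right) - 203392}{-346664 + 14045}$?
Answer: $- \frac{108604}{332619} \approx -0.32651$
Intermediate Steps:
$\frac{\left(194473 + 117523\right) - 203392}{-346664 + 14045} = \frac{311996 - 203392}{-332619} = 108604 \left(- \frac{1}{332619}\right) = - \frac{108604}{332619}$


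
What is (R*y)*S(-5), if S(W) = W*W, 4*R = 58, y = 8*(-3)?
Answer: -8700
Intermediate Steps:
y = -24
R = 29/2 (R = (1/4)*58 = 29/2 ≈ 14.500)
S(W) = W**2
(R*y)*S(-5) = ((29/2)*(-24))*(-5)**2 = -348*25 = -8700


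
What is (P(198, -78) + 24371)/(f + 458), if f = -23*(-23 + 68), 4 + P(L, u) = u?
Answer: -24289/577 ≈ -42.095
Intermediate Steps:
P(L, u) = -4 + u
f = -1035 (f = -23*45 = -1035)
(P(198, -78) + 24371)/(f + 458) = ((-4 - 78) + 24371)/(-1035 + 458) = (-82 + 24371)/(-577) = 24289*(-1/577) = -24289/577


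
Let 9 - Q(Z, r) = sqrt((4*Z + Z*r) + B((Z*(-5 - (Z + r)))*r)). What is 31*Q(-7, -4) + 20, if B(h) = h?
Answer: 299 - 62*sqrt(42) ≈ -102.81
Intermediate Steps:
Q(Z, r) = 9 - sqrt(4*Z + Z*r + Z*r*(-5 - Z - r)) (Q(Z, r) = 9 - sqrt((4*Z + Z*r) + (Z*(-5 - (Z + r)))*r) = 9 - sqrt((4*Z + Z*r) + (Z*(-5 + (-Z - r)))*r) = 9 - sqrt((4*Z + Z*r) + (Z*(-5 - Z - r))*r) = 9 - sqrt((4*Z + Z*r) + Z*r*(-5 - Z - r)) = 9 - sqrt(4*Z + Z*r + Z*r*(-5 - Z - r)))
31*Q(-7, -4) + 20 = 31*(9 - sqrt(-7*(4 - 4 - 1*(-4)*(5 - 7 - 4)))) + 20 = 31*(9 - sqrt(-7*(4 - 4 - 1*(-4)*(-6)))) + 20 = 31*(9 - sqrt(-7*(4 - 4 - 24))) + 20 = 31*(9 - sqrt(-7*(-24))) + 20 = 31*(9 - sqrt(168)) + 20 = 31*(9 - 2*sqrt(42)) + 20 = (279 - 62*sqrt(42)) + 20 = 299 - 62*sqrt(42)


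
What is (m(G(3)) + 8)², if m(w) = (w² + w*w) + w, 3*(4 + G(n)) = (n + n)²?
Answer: 20736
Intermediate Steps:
G(n) = -4 + 4*n²/3 (G(n) = -4 + (n + n)²/3 = -4 + (2*n)²/3 = -4 + (4*n²)/3 = -4 + 4*n²/3)
m(w) = w + 2*w² (m(w) = (w² + w²) + w = 2*w² + w = w + 2*w²)
(m(G(3)) + 8)² = ((-4 + (4/3)*3²)*(1 + 2*(-4 + (4/3)*3²)) + 8)² = ((-4 + (4/3)*9)*(1 + 2*(-4 + (4/3)*9)) + 8)² = ((-4 + 12)*(1 + 2*(-4 + 12)) + 8)² = (8*(1 + 2*8) + 8)² = (8*(1 + 16) + 8)² = (8*17 + 8)² = (136 + 8)² = 144² = 20736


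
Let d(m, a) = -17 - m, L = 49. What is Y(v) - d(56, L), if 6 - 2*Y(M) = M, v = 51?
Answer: 101/2 ≈ 50.500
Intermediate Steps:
Y(M) = 3 - M/2
Y(v) - d(56, L) = (3 - ½*51) - (-17 - 1*56) = (3 - 51/2) - (-17 - 56) = -45/2 - 1*(-73) = -45/2 + 73 = 101/2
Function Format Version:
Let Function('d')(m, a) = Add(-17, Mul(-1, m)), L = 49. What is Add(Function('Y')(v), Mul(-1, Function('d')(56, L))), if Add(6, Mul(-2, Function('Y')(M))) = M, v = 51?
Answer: Rational(101, 2) ≈ 50.500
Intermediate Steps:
Function('Y')(M) = Add(3, Mul(Rational(-1, 2), M))
Add(Function('Y')(v), Mul(-1, Function('d')(56, L))) = Add(Add(3, Mul(Rational(-1, 2), 51)), Mul(-1, Add(-17, Mul(-1, 56)))) = Add(Add(3, Rational(-51, 2)), Mul(-1, Add(-17, -56))) = Add(Rational(-45, 2), Mul(-1, -73)) = Add(Rational(-45, 2), 73) = Rational(101, 2)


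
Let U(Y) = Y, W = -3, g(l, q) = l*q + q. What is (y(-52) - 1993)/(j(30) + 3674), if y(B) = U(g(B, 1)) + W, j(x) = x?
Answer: -2047/3704 ≈ -0.55265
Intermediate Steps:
g(l, q) = q + l*q
y(B) = -2 + B (y(B) = 1*(1 + B) - 3 = (1 + B) - 3 = -2 + B)
(y(-52) - 1993)/(j(30) + 3674) = ((-2 - 52) - 1993)/(30 + 3674) = (-54 - 1993)/3704 = -2047*1/3704 = -2047/3704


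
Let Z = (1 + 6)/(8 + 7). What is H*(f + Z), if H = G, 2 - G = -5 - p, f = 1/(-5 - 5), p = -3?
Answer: 22/15 ≈ 1.4667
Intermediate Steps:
Z = 7/15 ≈ 0.46667
f = -⅒ (f = 1/(-10) = -⅒ ≈ -0.10000)
G = 4 (G = 2 - (-5 - 1*(-3)) = 2 - (-5 + 3) = 2 - 1*(-2) = 2 + 2 = 4)
H = 4
H*(f + Z) = 4*(-⅒ + 7/15) = 4*(11/30) = 22/15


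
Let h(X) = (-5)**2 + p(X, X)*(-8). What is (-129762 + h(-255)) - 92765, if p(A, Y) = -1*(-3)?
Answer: -222526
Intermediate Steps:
p(A, Y) = 3
h(X) = 1 (h(X) = (-5)**2 + 3*(-8) = 25 - 24 = 1)
(-129762 + h(-255)) - 92765 = (-129762 + 1) - 92765 = -129761 - 92765 = -222526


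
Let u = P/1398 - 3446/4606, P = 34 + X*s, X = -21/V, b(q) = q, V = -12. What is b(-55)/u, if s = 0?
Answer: 88538835/1165226 ≈ 75.984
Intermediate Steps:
X = 7/4 (X = -21/(-12) = -21*(-1/12) = 7/4 ≈ 1.7500)
P = 34 (P = 34 + (7/4)*0 = 34 + 0 = 34)
u = -1165226/1609797 (u = 34/1398 - 3446/4606 = 34*(1/1398) - 3446*1/4606 = 17/699 - 1723/2303 = -1165226/1609797 ≈ -0.72383)
b(-55)/u = -55/(-1165226/1609797) = -55*(-1609797/1165226) = 88538835/1165226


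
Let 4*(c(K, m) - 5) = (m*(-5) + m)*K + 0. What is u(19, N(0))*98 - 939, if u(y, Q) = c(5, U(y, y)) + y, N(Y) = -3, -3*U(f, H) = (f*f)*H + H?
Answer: 3374459/3 ≈ 1.1248e+6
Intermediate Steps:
U(f, H) = -H/3 - H*f**2/3 (U(f, H) = -((f*f)*H + H)/3 = -(f**2*H + H)/3 = -(H*f**2 + H)/3 = -(H + H*f**2)/3 = -H/3 - H*f**2/3)
c(K, m) = 5 - K*m (c(K, m) = 5 + ((m*(-5) + m)*K + 0)/4 = 5 + ((-5*m + m)*K + 0)/4 = 5 + ((-4*m)*K + 0)/4 = 5 + (-4*K*m + 0)/4 = 5 + (-4*K*m)/4 = 5 - K*m)
u(y, Q) = 5 + y + 5*y*(1 + y**2)/3 (u(y, Q) = (5 - 1*5*(-y*(1 + y**2)/3)) + y = (5 + 5*y*(1 + y**2)/3) + y = 5 + y + 5*y*(1 + y**2)/3)
u(19, N(0))*98 - 939 = (5 + (5/3)*19**3 + (8/3)*19)*98 - 939 = (5 + (5/3)*6859 + 152/3)*98 - 939 = (5 + 34295/3 + 152/3)*98 - 939 = (34462/3)*98 - 939 = 3377276/3 - 939 = 3374459/3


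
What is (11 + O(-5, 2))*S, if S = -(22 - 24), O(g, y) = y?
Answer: 26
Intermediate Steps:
S = 2 (S = -1*(-2) = 2)
(11 + O(-5, 2))*S = (11 + 2)*2 = 13*2 = 26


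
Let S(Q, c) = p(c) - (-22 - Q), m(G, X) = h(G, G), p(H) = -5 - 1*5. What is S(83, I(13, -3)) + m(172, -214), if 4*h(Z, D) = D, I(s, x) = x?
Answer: 138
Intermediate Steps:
h(Z, D) = D/4
p(H) = -10 (p(H) = -5 - 5 = -10)
m(G, X) = G/4
S(Q, c) = 12 + Q (S(Q, c) = -10 - (-22 - Q) = -10 + (22 + Q) = 12 + Q)
S(83, I(13, -3)) + m(172, -214) = (12 + 83) + (¼)*172 = 95 + 43 = 138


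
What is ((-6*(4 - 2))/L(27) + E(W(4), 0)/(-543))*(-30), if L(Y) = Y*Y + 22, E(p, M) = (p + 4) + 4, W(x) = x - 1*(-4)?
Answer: 185320/135931 ≈ 1.3633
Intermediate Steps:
W(x) = 4 + x (W(x) = x + 4 = 4 + x)
E(p, M) = 8 + p (E(p, M) = (4 + p) + 4 = 8 + p)
L(Y) = 22 + Y² (L(Y) = Y² + 22 = 22 + Y²)
((-6*(4 - 2))/L(27) + E(W(4), 0)/(-543))*(-30) = ((-6*(4 - 2))/(22 + 27²) + (8 + (4 + 4))/(-543))*(-30) = ((-6*2)/(22 + 729) + (8 + 8)*(-1/543))*(-30) = (-12/751 + 16*(-1/543))*(-30) = (-12*1/751 - 16/543)*(-30) = (-12/751 - 16/543)*(-30) = -18532/407793*(-30) = 185320/135931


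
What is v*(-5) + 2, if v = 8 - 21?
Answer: 67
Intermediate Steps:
v = -13
v*(-5) + 2 = -13*(-5) + 2 = 65 + 2 = 67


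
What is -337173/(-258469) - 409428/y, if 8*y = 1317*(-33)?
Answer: 95694382401/1248146801 ≈ 76.669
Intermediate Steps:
y = -43461/8 (y = (1317*(-33))/8 = (⅛)*(-43461) = -43461/8 ≈ -5432.6)
-337173/(-258469) - 409428/y = -337173/(-258469) - 409428/(-43461/8) = -337173*(-1/258469) - 409428*(-8/43461) = 337173/258469 + 363936/4829 = 95694382401/1248146801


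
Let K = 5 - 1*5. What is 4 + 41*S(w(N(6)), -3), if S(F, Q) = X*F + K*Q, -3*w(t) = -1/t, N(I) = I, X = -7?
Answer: -215/18 ≈ -11.944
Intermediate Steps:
K = 0 (K = 5 - 5 = 0)
w(t) = 1/(3*t) (w(t) = -(-1)/(3*t) = 1/(3*t))
S(F, Q) = -7*F (S(F, Q) = -7*F + 0*Q = -7*F + 0 = -7*F)
4 + 41*S(w(N(6)), -3) = 4 + 41*(-7/(3*6)) = 4 + 41*(-7*1/18) = 4 + 41*(-7/18) = 4 - 287/18 = -215/18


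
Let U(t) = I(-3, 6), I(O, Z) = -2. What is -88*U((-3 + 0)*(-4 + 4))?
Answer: 176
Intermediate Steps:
U(t) = -2
-88*U((-3 + 0)*(-4 + 4)) = -88*(-2) = 176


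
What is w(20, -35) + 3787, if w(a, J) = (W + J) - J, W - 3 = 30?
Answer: 3820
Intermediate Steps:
W = 33 (W = 3 + 30 = 33)
w(a, J) = 33 (w(a, J) = (33 + J) - J = 33)
w(20, -35) + 3787 = 33 + 3787 = 3820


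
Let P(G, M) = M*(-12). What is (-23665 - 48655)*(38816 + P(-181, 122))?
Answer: -2701296640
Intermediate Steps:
P(G, M) = -12*M
(-23665 - 48655)*(38816 + P(-181, 122)) = (-23665 - 48655)*(38816 - 12*122) = -72320*(38816 - 1464) = -72320*37352 = -2701296640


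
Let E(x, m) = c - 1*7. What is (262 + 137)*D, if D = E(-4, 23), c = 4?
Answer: -1197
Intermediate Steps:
E(x, m) = -3 (E(x, m) = 4 - 1*7 = 4 - 7 = -3)
D = -3
(262 + 137)*D = (262 + 137)*(-3) = 399*(-3) = -1197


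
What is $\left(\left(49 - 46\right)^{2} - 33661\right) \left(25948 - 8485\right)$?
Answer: $-587664876$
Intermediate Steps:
$\left(\left(49 - 46\right)^{2} - 33661\right) \left(25948 - 8485\right) = \left(3^{2} - 33661\right) 17463 = \left(9 - 33661\right) 17463 = \left(-33652\right) 17463 = -587664876$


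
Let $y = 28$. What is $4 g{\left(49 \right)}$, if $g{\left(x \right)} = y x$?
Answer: $5488$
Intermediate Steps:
$g{\left(x \right)} = 28 x$
$4 g{\left(49 \right)} = 4 \cdot 28 \cdot 49 = 4 \cdot 1372 = 5488$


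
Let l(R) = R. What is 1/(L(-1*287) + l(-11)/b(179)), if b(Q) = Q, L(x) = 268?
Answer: 179/47961 ≈ 0.0037322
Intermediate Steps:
1/(L(-1*287) + l(-11)/b(179)) = 1/(268 - 11/179) = 1/(47961/179) = 179/47961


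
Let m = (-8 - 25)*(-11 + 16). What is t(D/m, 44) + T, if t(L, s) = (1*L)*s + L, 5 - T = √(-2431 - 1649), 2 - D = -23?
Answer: -20/11 - 4*I*√255 ≈ -1.8182 - 63.875*I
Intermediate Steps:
D = 25 (D = 2 - 1*(-23) = 2 + 23 = 25)
m = -165 (m = -33*5 = -165)
T = 5 - 4*I*√255 (T = 5 - √(-2431 - 1649) = 5 - √(-4080) = 5 - 4*I*√255 ≈ 5.0 - 63.875*I)
t(L, s) = L + L*s (t(L, s) = L*s + L = L + L*s)
t(D/m, 44) + T = (25/(-165))*(1 + 44) + (5 - 4*I*√255) = (25*(-1/165))*45 + (5 - 4*I*√255) = -5/33*45 + (5 - 4*I*√255) = -75/11 + (5 - 4*I*√255) = -20/11 - 4*I*√255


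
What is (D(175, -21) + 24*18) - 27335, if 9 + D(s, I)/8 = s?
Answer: -25575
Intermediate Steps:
D(s, I) = -72 + 8*s
(D(175, -21) + 24*18) - 27335 = ((-72 + 8*175) + 24*18) - 27335 = ((-72 + 1400) + 432) - 27335 = (1328 + 432) - 27335 = 1760 - 27335 = -25575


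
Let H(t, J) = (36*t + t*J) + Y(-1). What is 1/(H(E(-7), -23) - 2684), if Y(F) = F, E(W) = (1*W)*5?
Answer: -1/3140 ≈ -0.00031847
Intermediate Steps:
E(W) = 5*W (E(W) = W*5 = 5*W)
H(t, J) = -1 + 36*t + J*t (H(t, J) = (36*t + t*J) - 1 = (36*t + J*t) - 1 = -1 + 36*t + J*t)
1/(H(E(-7), -23) - 2684) = 1/((-1 + 36*(5*(-7)) - 115*(-7)) - 2684) = 1/((-1 + 36*(-35) - 23*(-35)) - 2684) = 1/((-1 - 1260 + 805) - 2684) = 1/(-456 - 2684) = 1/(-3140) = -1/3140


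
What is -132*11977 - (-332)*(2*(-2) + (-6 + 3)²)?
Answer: -1579304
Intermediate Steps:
-132*11977 - (-332)*(2*(-2) + (-6 + 3)²) = -1580964 - (-332)*(-4 + (-3)²) = -1580964 - (-332)*(-4 + 9) = -1580964 - (-332)*5 = -1580964 - 1*(-1660) = -1580964 + 1660 = -1579304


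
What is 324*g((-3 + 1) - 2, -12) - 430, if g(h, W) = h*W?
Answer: 15122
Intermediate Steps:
g(h, W) = W*h
324*g((-3 + 1) - 2, -12) - 430 = 324*(-12*((-3 + 1) - 2)) - 430 = 324*(-12*(-2 - 2)) - 430 = 324*(-12*(-4)) - 430 = 324*48 - 430 = 15552 - 430 = 15122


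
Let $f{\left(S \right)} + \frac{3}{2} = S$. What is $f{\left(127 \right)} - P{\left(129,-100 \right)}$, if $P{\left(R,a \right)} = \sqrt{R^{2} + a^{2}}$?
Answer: $\frac{251}{2} - \sqrt{26641} \approx -37.721$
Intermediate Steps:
$f{\left(S \right)} = - \frac{3}{2} + S$
$f{\left(127 \right)} - P{\left(129,-100 \right)} = \left(- \frac{3}{2} + 127\right) - \sqrt{129^{2} + \left(-100\right)^{2}} = \frac{251}{2} - \sqrt{16641 + 10000} = \frac{251}{2} - \sqrt{26641}$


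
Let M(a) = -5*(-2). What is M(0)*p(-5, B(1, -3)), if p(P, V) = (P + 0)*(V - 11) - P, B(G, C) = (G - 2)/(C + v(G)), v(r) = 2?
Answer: 550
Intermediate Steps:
B(G, C) = (-2 + G)/(2 + C) (B(G, C) = (G - 2)/(C + 2) = (-2 + G)/(2 + C))
p(P, V) = -P + P*(-11 + V) (p(P, V) = P*(-11 + V) - P = -P + P*(-11 + V))
M(a) = 10
M(0)*p(-5, B(1, -3)) = 10*(-5*(-12 + (-2 + 1)/(2 - 3))) = 10*(-5*(-12 - 1/(-1))) = 10*(-5*(-12 - 1*(-1))) = 10*(-5*(-12 + 1)) = 10*(-5*(-11)) = 10*55 = 550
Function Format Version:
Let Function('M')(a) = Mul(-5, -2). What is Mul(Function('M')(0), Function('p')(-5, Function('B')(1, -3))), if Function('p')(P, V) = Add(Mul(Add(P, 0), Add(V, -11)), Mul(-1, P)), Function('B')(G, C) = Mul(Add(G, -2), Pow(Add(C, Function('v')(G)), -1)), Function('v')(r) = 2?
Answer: 550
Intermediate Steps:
Function('B')(G, C) = Mul(Pow(Add(2, C), -1), Add(-2, G)) (Function('B')(G, C) = Mul(Add(G, -2), Pow(Add(C, 2), -1)) = Mul(Add(-2, G), Pow(Add(2, C), -1)) = Mul(Pow(Add(2, C), -1), Add(-2, G)))
Function('p')(P, V) = Add(Mul(-1, P), Mul(P, Add(-11, V))) (Function('p')(P, V) = Add(Mul(P, Add(-11, V)), Mul(-1, P)) = Add(Mul(-1, P), Mul(P, Add(-11, V))))
Function('M')(a) = 10
Mul(Function('M')(0), Function('p')(-5, Function('B')(1, -3))) = Mul(10, Mul(-5, Add(-12, Mul(Pow(Add(2, -3), -1), Add(-2, 1))))) = Mul(10, Mul(-5, Add(-12, Mul(Pow(-1, -1), -1)))) = Mul(10, Mul(-5, Add(-12, Mul(-1, -1)))) = Mul(10, Mul(-5, Add(-12, 1))) = Mul(10, Mul(-5, -11)) = Mul(10, 55) = 550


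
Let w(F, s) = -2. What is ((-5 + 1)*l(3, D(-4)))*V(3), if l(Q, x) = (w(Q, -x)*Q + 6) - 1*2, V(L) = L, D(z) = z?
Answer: 24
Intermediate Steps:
l(Q, x) = 4 - 2*Q (l(Q, x) = (-2*Q + 6) - 1*2 = (6 - 2*Q) - 2 = 4 - 2*Q)
((-5 + 1)*l(3, D(-4)))*V(3) = ((-5 + 1)*(4 - 2*3))*3 = -4*(4 - 6)*3 = -4*(-2)*3 = 8*3 = 24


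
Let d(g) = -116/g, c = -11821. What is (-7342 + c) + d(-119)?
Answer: -2280281/119 ≈ -19162.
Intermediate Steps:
(-7342 + c) + d(-119) = (-7342 - 11821) - 116/(-119) = -19163 - 116*(-1/119) = -19163 + 116/119 = -2280281/119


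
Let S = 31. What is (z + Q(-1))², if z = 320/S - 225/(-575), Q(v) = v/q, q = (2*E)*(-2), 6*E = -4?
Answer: 3477814729/32535616 ≈ 106.89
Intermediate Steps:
E = -⅔ (E = (⅙)*(-4) = -⅔ ≈ -0.66667)
q = 8/3 (q = (2*(-⅔))*(-2) = -4/3*(-2) = 8/3 ≈ 2.6667)
Q(v) = 3*v/8 (Q(v) = v/(8/3) = v*(3/8) = 3*v/8)
z = 7639/713 (z = 320/31 - 225/(-575) = 320*(1/31) - 225*(-1/575) = 320/31 + 9/23 = 7639/713 ≈ 10.714)
(z + Q(-1))² = (7639/713 + (3/8)*(-1))² = (7639/713 - 3/8)² = (58973/5704)² = 3477814729/32535616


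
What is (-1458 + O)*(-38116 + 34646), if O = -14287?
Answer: 54635150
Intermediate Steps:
(-1458 + O)*(-38116 + 34646) = (-1458 - 14287)*(-38116 + 34646) = -15745*(-3470) = 54635150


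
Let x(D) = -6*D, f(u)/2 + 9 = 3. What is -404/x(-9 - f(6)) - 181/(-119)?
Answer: 25667/1071 ≈ 23.965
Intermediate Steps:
f(u) = -12 (f(u) = -18 + 2*3 = -18 + 6 = -12)
-404/x(-9 - f(6)) - 181/(-119) = -404*(-1/(6*(-9 - 1*(-12)))) - 181/(-119) = -404*(-1/(6*(-9 + 12))) - 181*(-1/119) = -404/((-6*3)) + 181/119 = -404/(-18) + 181/119 = -404*(-1/18) + 181/119 = 202/9 + 181/119 = 25667/1071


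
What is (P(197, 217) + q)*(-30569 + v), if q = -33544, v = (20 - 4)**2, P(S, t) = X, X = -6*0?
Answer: 1016819272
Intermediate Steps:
X = 0
P(S, t) = 0
v = 256 (v = 16**2 = 256)
(P(197, 217) + q)*(-30569 + v) = (0 - 33544)*(-30569 + 256) = -33544*(-30313) = 1016819272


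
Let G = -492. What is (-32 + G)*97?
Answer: -50828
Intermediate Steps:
(-32 + G)*97 = (-32 - 492)*97 = -524*97 = -50828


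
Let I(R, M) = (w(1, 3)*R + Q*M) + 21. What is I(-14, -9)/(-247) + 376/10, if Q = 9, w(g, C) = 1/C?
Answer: 140278/3705 ≈ 37.862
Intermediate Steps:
I(R, M) = 21 + 9*M + R/3 (I(R, M) = (R/3 + 9*M) + 21 = (9*M + R/3) + 21 = 21 + 9*M + R/3)
I(-14, -9)/(-247) + 376/10 = (21 + 9*(-9) + (1/3)*(-14))/(-247) + 376/10 = (21 - 81 - 14/3)*(-1/247) + 376*(1/10) = -194/3*(-1/247) + 188/5 = 194/741 + 188/5 = 140278/3705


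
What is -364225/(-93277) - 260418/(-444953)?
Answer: 186354016211/41503880981 ≈ 4.4900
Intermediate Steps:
-364225/(-93277) - 260418/(-444953) = -364225*(-1/93277) - 260418*(-1/444953) = 364225/93277 + 260418/444953 = 186354016211/41503880981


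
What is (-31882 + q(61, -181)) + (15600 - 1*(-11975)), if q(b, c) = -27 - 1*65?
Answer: -4399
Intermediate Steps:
q(b, c) = -92 (q(b, c) = -27 - 65 = -92)
(-31882 + q(61, -181)) + (15600 - 1*(-11975)) = (-31882 - 92) + (15600 - 1*(-11975)) = -31974 + (15600 + 11975) = -31974 + 27575 = -4399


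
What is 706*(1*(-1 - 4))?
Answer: -3530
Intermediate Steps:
706*(1*(-1 - 4)) = 706*(1*(-5)) = 706*(-5) = -3530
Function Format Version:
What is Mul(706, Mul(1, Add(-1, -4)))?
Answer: -3530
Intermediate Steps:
Mul(706, Mul(1, Add(-1, -4))) = Mul(706, Mul(1, -5)) = Mul(706, -5) = -3530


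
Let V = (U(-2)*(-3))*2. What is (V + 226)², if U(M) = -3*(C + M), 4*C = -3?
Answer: 124609/4 ≈ 31152.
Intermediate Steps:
C = -¾ (C = (¼)*(-3) = -¾ ≈ -0.75000)
U(M) = 9/4 - 3*M (U(M) = -3*(-¾ + M) = 9/4 - 3*M)
V = -99/2 (V = ((9/4 - 3*(-2))*(-3))*2 = ((9/4 + 6)*(-3))*2 = ((33/4)*(-3))*2 = -99/4*2 = -99/2 ≈ -49.500)
(V + 226)² = (-99/2 + 226)² = (353/2)² = 124609/4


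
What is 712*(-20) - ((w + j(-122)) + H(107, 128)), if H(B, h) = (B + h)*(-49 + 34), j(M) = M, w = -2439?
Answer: -8154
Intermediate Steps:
H(B, h) = -15*B - 15*h (H(B, h) = (B + h)*(-15) = -15*B - 15*h)
712*(-20) - ((w + j(-122)) + H(107, 128)) = 712*(-20) - ((-2439 - 122) + (-15*107 - 15*128)) = -14240 - (-2561 + (-1605 - 1920)) = -14240 - (-2561 - 3525) = -14240 - 1*(-6086) = -14240 + 6086 = -8154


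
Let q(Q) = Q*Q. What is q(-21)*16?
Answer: 7056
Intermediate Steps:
q(Q) = Q²
q(-21)*16 = (-21)²*16 = 441*16 = 7056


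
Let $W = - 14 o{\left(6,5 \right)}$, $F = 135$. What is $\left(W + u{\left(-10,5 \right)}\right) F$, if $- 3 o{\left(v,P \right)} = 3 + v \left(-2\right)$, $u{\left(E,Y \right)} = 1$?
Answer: $-5535$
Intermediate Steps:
$o{\left(v,P \right)} = -1 + \frac{2 v}{3}$ ($o{\left(v,P \right)} = - \frac{3 + v \left(-2\right)}{3} = - \frac{3 - 2 v}{3} = -1 + \frac{2 v}{3}$)
$W = -42$ ($W = - 14 \left(-1 + \frac{2}{3} \cdot 6\right) = - 14 \left(-1 + 4\right) = \left(-14\right) 3 = -42$)
$\left(W + u{\left(-10,5 \right)}\right) F = \left(-42 + 1\right) 135 = \left(-41\right) 135 = -5535$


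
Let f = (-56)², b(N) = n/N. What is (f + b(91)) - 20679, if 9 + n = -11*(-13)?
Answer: -1596279/91 ≈ -17542.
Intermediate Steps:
n = 134 (n = -9 - 11*(-13) = -9 + 143 = 134)
b(N) = 134/N
f = 3136
(f + b(91)) - 20679 = (3136 + 134/91) - 20679 = 285510/91 - 20679 = -1596279/91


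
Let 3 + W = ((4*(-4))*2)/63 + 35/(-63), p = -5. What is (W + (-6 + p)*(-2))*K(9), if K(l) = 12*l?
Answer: 13560/7 ≈ 1937.1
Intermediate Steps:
W = -256/63 (W = -3 + (((4*(-4))*2)/63 + 35/(-63)) = -3 + (-16*2*(1/63) + 35*(-1/63)) = -3 + (-32*1/63 - 5/9) = -3 + (-32/63 - 5/9) = -3 - 67/63 = -256/63 ≈ -4.0635)
(W + (-6 + p)*(-2))*K(9) = (-256/63 + (-6 - 5)*(-2))*(12*9) = (-256/63 - 11*(-2))*108 = (-256/63 + 22)*108 = (1130/63)*108 = 13560/7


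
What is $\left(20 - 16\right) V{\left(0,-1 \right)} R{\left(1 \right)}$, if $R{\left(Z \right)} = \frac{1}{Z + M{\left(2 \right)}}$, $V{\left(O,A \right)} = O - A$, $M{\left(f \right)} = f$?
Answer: $\frac{4}{3} \approx 1.3333$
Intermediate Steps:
$R{\left(Z \right)} = \frac{1}{2 + Z}$ ($R{\left(Z \right)} = \frac{1}{Z + 2} = \frac{1}{2 + Z}$)
$\left(20 - 16\right) V{\left(0,-1 \right)} R{\left(1 \right)} = \frac{\left(20 - 16\right) \left(0 - -1\right)}{2 + 1} = \frac{\left(20 - 16\right) \left(0 + 1\right)}{3} = 4 \cdot 1 \cdot \frac{1}{3} = 4 \cdot \frac{1}{3} = \frac{4}{3}$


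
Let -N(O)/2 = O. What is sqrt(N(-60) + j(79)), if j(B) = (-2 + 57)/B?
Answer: sqrt(753265)/79 ≈ 10.986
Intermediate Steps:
N(O) = -2*O
j(B) = 55/B
sqrt(N(-60) + j(79)) = sqrt(-2*(-60) + 55/79) = sqrt(120 + 55*(1/79)) = sqrt(120 + 55/79) = sqrt(9535/79) = sqrt(753265)/79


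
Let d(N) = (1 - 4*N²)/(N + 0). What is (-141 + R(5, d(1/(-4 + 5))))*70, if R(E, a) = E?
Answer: -9520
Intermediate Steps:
d(N) = (1 - 4*N²)/N
(-141 + R(5, d(1/(-4 + 5))))*70 = (-141 + 5)*70 = -136*70 = -9520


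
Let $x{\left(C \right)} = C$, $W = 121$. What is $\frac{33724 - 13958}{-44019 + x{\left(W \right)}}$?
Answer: $- \frac{9883}{21949} \approx -0.45027$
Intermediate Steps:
$\frac{33724 - 13958}{-44019 + x{\left(W \right)}} = \frac{33724 - 13958}{-44019 + 121} = \frac{19766}{-43898} = 19766 \left(- \frac{1}{43898}\right) = - \frac{9883}{21949}$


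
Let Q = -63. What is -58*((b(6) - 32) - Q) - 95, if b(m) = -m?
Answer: -1545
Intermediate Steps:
-58*((b(6) - 32) - Q) - 95 = -58*((-1*6 - 32) - 1*(-63)) - 95 = -58*((-6 - 32) + 63) - 95 = -58*(-38 + 63) - 95 = -58*25 - 95 = -1450 - 95 = -1545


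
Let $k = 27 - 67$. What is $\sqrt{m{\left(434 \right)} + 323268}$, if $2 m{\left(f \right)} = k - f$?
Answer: $\sqrt{323031} \approx 568.36$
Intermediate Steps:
$k = -40$ ($k = 27 - 67 = -40$)
$m{\left(f \right)} = -20 - \frac{f}{2}$ ($m{\left(f \right)} = \frac{-40 - f}{2} = -20 - \frac{f}{2}$)
$\sqrt{m{\left(434 \right)} + 323268} = \sqrt{\left(-20 - 217\right) + 323268} = \sqrt{-237 + 323268} = \sqrt{323031}$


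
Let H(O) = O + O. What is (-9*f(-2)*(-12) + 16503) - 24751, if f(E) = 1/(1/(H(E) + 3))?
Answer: -8356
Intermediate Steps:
H(O) = 2*O
f(E) = 3 + 2*E (f(E) = 1/(1/(2*E + 3)) = 1/(1/(3 + 2*E)) = 3 + 2*E)
(-9*f(-2)*(-12) + 16503) - 24751 = (-9*(3 + 2*(-2))*(-12) + 16503) - 24751 = (-9*(3 - 4)*(-12) + 16503) - 24751 = (-9*(-1)*(-12) + 16503) - 24751 = (9*(-12) + 16503) - 24751 = (-108 + 16503) - 24751 = 16395 - 24751 = -8356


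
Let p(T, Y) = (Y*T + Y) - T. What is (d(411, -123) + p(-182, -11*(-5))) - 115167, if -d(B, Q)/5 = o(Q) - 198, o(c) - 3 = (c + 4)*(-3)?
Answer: -125750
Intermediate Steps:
o(c) = -9 - 3*c (o(c) = 3 + (c + 4)*(-3) = 3 + (4 + c)*(-3) = 3 + (-12 - 3*c) = -9 - 3*c)
d(B, Q) = 1035 + 15*Q (d(B, Q) = -5*((-9 - 3*Q) - 198) = -5*(-207 - 3*Q) = 1035 + 15*Q)
p(T, Y) = Y - T + T*Y (p(T, Y) = (T*Y + Y) - T = (Y + T*Y) - T = Y - T + T*Y)
(d(411, -123) + p(-182, -11*(-5))) - 115167 = ((1035 + 15*(-123)) + (-11*(-5) - 1*(-182) - (-2002)*(-5))) - 115167 = ((1035 - 1845) + (55 + 182 - 182*55)) - 115167 = (-810 + (55 + 182 - 10010)) - 115167 = (-810 - 9773) - 115167 = -10583 - 115167 = -125750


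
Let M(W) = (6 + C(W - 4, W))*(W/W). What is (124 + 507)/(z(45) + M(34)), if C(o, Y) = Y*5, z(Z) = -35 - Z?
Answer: 631/96 ≈ 6.5729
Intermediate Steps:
C(o, Y) = 5*Y
M(W) = 6 + 5*W (M(W) = (6 + 5*W)*(W/W) = (6 + 5*W)*1 = 6 + 5*W)
(124 + 507)/(z(45) + M(34)) = (124 + 507)/((-35 - 1*45) + (6 + 5*34)) = 631/((-35 - 45) + (6 + 170)) = 631/(-80 + 176) = 631/96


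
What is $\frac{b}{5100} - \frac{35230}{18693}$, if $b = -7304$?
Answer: $- \frac{26350556}{7944525} \approx -3.3168$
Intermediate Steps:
$\frac{b}{5100} - \frac{35230}{18693} = - \frac{7304}{5100} - \frac{35230}{18693} = \left(-7304\right) \frac{1}{5100} - \frac{35230}{18693} = - \frac{1826}{1275} - \frac{35230}{18693} = - \frac{26350556}{7944525}$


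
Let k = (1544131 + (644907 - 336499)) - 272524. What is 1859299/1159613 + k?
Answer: 140939061038/89201 ≈ 1.5800e+6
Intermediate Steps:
k = 1580015 (k = (1544131 + 308408) - 272524 = 1852539 - 272524 = 1580015)
1859299/1159613 + k = 1859299/1159613 + 1580015 = 1859299*(1/1159613) + 1580015 = 143023/89201 + 1580015 = 140939061038/89201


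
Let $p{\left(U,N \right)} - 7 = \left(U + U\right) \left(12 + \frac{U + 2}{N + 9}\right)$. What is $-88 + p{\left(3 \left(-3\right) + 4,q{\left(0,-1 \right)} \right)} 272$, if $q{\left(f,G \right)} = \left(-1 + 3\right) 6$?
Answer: $- \frac{213048}{7} \approx -30435.0$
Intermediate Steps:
$q{\left(f,G \right)} = 12$ ($q{\left(f,G \right)} = 2 \cdot 6 = 12$)
$p{\left(U,N \right)} = 7 + 2 U \left(12 + \frac{2 + U}{9 + N}\right)$ ($p{\left(U,N \right)} = 7 + \left(U + U\right) \left(12 + \frac{U + 2}{N + 9}\right) = 7 + 2 U \left(12 + \frac{2 + U}{9 + N}\right)$)
$-88 + p{\left(3 \left(-3\right) + 4,q{\left(0,-1 \right)} \right)} 272 = -88 + \frac{63 + 2 \left(3 \left(-3\right) + 4\right)^{2} + 7 \cdot 12 + 220 \left(3 \left(-3\right) + 4\right) + 24 \cdot 12 \left(3 \left(-3\right) + 4\right)}{9 + 12} \cdot 272 = -88 + \frac{63 + 2 \left(-9 + 4\right)^{2} + 84 + 220 \left(-9 + 4\right) + 24 \cdot 12 \left(-9 + 4\right)}{21} \cdot 272 = -88 + \frac{63 + 2 \left(-5\right)^{2} + 84 + 220 \left(-5\right) + 24 \cdot 12 \left(-5\right)}{21} \cdot 272 = -88 + \frac{63 + 2 \cdot 25 + 84 - 1100 - 1440}{21} \cdot 272 = -88 + \frac{63 + 50 + 84 - 1100 - 1440}{21} \cdot 272 = -88 + \frac{1}{21} \left(-2343\right) 272 = -88 - \frac{212432}{7} = - \frac{213048}{7}$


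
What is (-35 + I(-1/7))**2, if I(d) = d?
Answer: 60516/49 ≈ 1235.0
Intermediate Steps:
(-35 + I(-1/7))**2 = (-35 - 1/7)**2 = (-246/7)**2 = 60516/49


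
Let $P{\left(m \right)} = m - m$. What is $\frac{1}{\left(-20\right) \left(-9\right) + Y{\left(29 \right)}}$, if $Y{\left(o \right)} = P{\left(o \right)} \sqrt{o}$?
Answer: $\frac{1}{180} \approx 0.0055556$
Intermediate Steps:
$P{\left(m \right)} = 0$
$Y{\left(o \right)} = 0$ ($Y{\left(o \right)} = 0 \sqrt{o} = 0$)
$\frac{1}{\left(-20\right) \left(-9\right) + Y{\left(29 \right)}} = \frac{1}{\left(-20\right) \left(-9\right) + 0} = \frac{1}{180 + 0} = \frac{1}{180}$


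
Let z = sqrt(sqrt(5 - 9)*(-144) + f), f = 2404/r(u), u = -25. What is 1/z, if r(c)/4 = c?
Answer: 5/sqrt(-601 - 7200*I) ≈ 0.039827 + 0.04329*I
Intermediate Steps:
r(c) = 4*c
f = -601/25 (f = 2404/((4*(-25))) = 2404/(-100) = 2404*(-1/100) = -601/25 ≈ -24.040)
z = sqrt(-601/25 - 288*I) (z = sqrt(sqrt(5 - 9)*(-144) - 601/25) = sqrt(sqrt(-4)*(-144) - 601/25) = sqrt((2*I)*(-144) - 601/25) = sqrt(-288*I - 601/25) = sqrt(-601/25 - 288*I) ≈ 11.51 - 12.511*I)
1/z = 1/(sqrt(-601 - 7200*I)/5) = 5/sqrt(-601 - 7200*I)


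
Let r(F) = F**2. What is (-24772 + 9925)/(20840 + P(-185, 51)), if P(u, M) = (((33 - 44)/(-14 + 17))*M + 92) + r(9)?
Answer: -4949/6942 ≈ -0.71291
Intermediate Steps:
P(u, M) = 173 - 11*M/3 (P(u, M) = (((33 - 44)/(-14 + 17))*M + 92) + 9**2 = ((-11/3)*M + 92) + 81 = ((-11*1/3)*M + 92) + 81 = (-11*M/3 + 92) + 81 = (92 - 11*M/3) + 81 = 173 - 11*M/3)
(-24772 + 9925)/(20840 + P(-185, 51)) = (-24772 + 9925)/(20840 + (173 - 11/3*51)) = -14847/(20840 + (173 - 187)) = -14847/(20840 - 14) = -14847/20826 = -14847*1/20826 = -4949/6942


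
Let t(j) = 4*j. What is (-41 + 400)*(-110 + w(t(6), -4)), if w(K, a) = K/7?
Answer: -267814/7 ≈ -38259.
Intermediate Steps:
w(K, a) = K/7 (w(K, a) = K*(⅐) = K/7)
(-41 + 400)*(-110 + w(t(6), -4)) = (-41 + 400)*(-110 + (4*6)/7) = 359*(-110 + (⅐)*24) = 359*(-110 + 24/7) = 359*(-746/7) = -267814/7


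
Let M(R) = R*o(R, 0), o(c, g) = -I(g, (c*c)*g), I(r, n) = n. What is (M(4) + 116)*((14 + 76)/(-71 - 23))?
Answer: -5220/47 ≈ -111.06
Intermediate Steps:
o(c, g) = -g*c**2 (o(c, g) = -c*c*g = -c**2*g = -g*c**2)
M(R) = 0 (M(R) = R*(-1*0*R**2) = R*0 = 0)
(M(4) + 116)*((14 + 76)/(-71 - 23)) = (0 + 116)*((14 + 76)/(-71 - 23)) = 116*(90/(-94)) = 116*(90*(-1/94)) = 116*(-45/47) = -5220/47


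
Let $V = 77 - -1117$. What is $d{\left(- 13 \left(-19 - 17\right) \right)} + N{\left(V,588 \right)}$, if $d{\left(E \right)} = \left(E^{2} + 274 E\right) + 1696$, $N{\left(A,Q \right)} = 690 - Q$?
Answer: $349054$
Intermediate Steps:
$V = 1194$ ($V = 77 + 1117 = 1194$)
$d{\left(E \right)} = 1696 + E^{2} + 274 E$
$d{\left(- 13 \left(-19 - 17\right) \right)} + N{\left(V,588 \right)} = \left(1696 + \left(- 13 \left(-19 - 17\right)\right)^{2} + 274 \left(- 13 \left(-19 - 17\right)\right)\right) + \left(690 - 588\right) = \left(1696 + \left(\left(-13\right) \left(-36\right)\right)^{2} + 274 \left(\left(-13\right) \left(-36\right)\right)\right) + \left(690 - 588\right) = \left(1696 + 468^{2} + 274 \cdot 468\right) + 102 = \left(1696 + 219024 + 128232\right) + 102 = 348952 + 102 = 349054$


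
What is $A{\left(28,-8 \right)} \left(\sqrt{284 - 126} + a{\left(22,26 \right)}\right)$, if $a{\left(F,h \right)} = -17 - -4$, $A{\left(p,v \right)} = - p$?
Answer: $364 - 28 \sqrt{158} \approx 12.045$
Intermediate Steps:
$a{\left(F,h \right)} = -13$ ($a{\left(F,h \right)} = -17 + 4 = -13$)
$A{\left(28,-8 \right)} \left(\sqrt{284 - 126} + a{\left(22,26 \right)}\right) = \left(-1\right) 28 \left(\sqrt{284 - 126} - 13\right) = - 28 \left(\sqrt{158} - 13\right) = - 28 \left(-13 + \sqrt{158}\right) = 364 - 28 \sqrt{158}$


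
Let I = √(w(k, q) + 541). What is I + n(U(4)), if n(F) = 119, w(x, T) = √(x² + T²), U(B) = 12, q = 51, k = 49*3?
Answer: 119 + √(541 + 3*√2690) ≈ 145.39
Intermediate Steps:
k = 147
w(x, T) = √(T² + x²)
I = √(541 + 3*√2690) (I = √(√(51² + 147²) + 541) = √(√(2601 + 21609) + 541) = √(√24210 + 541) = √(3*√2690 + 541) = √(541 + 3*√2690) ≈ 26.393)
I + n(U(4)) = √(541 + 3*√2690) + 119 = 119 + √(541 + 3*√2690)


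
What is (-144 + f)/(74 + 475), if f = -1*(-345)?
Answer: 67/183 ≈ 0.36612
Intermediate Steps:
f = 345
(-144 + f)/(74 + 475) = (-144 + 345)/(74 + 475) = 201/549 = 201*(1/549) = 67/183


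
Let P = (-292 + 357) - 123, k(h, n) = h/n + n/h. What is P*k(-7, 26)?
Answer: 21025/91 ≈ 231.04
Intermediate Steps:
P = -58 (P = 65 - 123 = -58)
P*k(-7, 26) = -58*(-7/26 + 26/(-7)) = -58*(-7*1/26 + 26*(-1/7)) = -58*(-7/26 - 26/7) = -58*(-725/182) = 21025/91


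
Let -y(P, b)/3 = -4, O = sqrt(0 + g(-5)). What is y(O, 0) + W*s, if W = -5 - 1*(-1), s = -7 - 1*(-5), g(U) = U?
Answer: 20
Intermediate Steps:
O = I*sqrt(5) (O = sqrt(0 - 5) = sqrt(-5) = I*sqrt(5) ≈ 2.2361*I)
y(P, b) = 12 (y(P, b) = -3*(-4) = 12)
s = -2 (s = -7 + 5 = -2)
W = -4 (W = -5 + 1 = -4)
y(O, 0) + W*s = 12 - 4*(-2) = 12 + 8 = 20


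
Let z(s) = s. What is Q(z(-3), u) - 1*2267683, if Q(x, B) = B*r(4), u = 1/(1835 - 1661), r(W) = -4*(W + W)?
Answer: -197288437/87 ≈ -2.2677e+6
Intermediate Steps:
r(W) = -8*W
u = 1/174 ≈ 0.0057471
Q(x, B) = -32*B (Q(x, B) = B*(-8*4) = B*(-32) = -32*B)
Q(z(-3), u) - 1*2267683 = -32*1/174 - 1*2267683 = -16/87 - 2267683 = -197288437/87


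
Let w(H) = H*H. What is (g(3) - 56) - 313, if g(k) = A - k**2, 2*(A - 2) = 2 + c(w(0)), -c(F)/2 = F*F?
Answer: -375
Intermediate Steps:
w(H) = H**2
c(F) = -2*F**2 (c(F) = -2*F*F = -2*F**2)
A = 3 (A = 2 + (2 - 2*(0**2)**2)/2 = 2 + (2 - 2*0**2)/2 = 2 + (2 - 2*0)/2 = 2 + (2 + 0)/2 = 2 + (1/2)*2 = 2 + 1 = 3)
g(k) = 3 - k**2
(g(3) - 56) - 313 = ((3 - 1*3**2) - 56) - 313 = ((3 - 1*9) - 56) - 313 = ((3 - 9) - 56) - 313 = (-6 - 56) - 313 = -62 - 313 = -375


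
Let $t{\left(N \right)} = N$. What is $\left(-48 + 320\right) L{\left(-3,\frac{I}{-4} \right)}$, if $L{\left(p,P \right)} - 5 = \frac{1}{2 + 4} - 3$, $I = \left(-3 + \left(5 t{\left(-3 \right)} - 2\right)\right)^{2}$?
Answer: $\frac{1768}{3} \approx 589.33$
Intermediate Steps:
$I = 400$ ($I = \left(-3 + \left(5 \left(-3\right) - 2\right)\right)^{2} = \left(-3 - 17\right)^{2} = \left(-20\right)^{2} = 400$)
$L{\left(p,P \right)} = \frac{13}{6}$ ($L{\left(p,P \right)} = 5 + \left(\frac{1}{2 + 4} - 3\right) = 5 - \left(3 - \frac{1}{6}\right) = 5 + \left(\frac{1}{6} - 3\right) = 5 - \frac{17}{6} = \frac{13}{6}$)
$\left(-48 + 320\right) L{\left(-3,\frac{I}{-4} \right)} = \left(-48 + 320\right) \frac{13}{6} = 272 \cdot \frac{13}{6} = \frac{1768}{3}$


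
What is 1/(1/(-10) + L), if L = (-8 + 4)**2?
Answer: 10/159 ≈ 0.062893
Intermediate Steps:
L = 16 (L = (-4)**2 = 16)
1/(1/(-10) + L) = 1/(1/(-10) + 16) = 1/(-1/10 + 16) = 1/(159/10) = 10/159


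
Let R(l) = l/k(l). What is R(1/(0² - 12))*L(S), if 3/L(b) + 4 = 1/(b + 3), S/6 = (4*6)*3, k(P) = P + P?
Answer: -1305/3478 ≈ -0.37522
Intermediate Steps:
k(P) = 2*P
R(l) = ½ (R(l) = l/((2*l)) = l*(1/(2*l)) = ½)
S = 432 (S = 6*((4*6)*3) = 6*(24*3) = 6*72 = 432)
L(b) = 3/(-4 + 1/(3 + b)) (L(b) = 3/(-4 + 1/(b + 3)) = 3/(-4 + 1/(3 + b)))
R(1/(0² - 12))*L(S) = (3*(-3 - 1*432)/(11 + 4*432))/2 = (3*(-3 - 432)/(11 + 1728))/2 = (3*(-435)/1739)/2 = (3*(1/1739)*(-435))/2 = (½)*(-1305/1739) = -1305/3478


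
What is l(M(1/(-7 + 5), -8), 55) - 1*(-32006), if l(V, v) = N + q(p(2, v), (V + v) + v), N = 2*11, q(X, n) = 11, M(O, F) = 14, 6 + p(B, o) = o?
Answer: 32039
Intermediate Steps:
p(B, o) = -6 + o
N = 22
l(V, v) = 33 (l(V, v) = 22 + 11 = 33)
l(M(1/(-7 + 5), -8), 55) - 1*(-32006) = 33 - 1*(-32006) = 33 + 32006 = 32039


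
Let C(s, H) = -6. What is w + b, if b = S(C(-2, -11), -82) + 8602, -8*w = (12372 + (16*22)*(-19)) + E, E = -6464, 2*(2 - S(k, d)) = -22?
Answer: 17425/2 ≈ 8712.5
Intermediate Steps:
S(k, d) = 13 (S(k, d) = 2 - ½*(-22) = 2 + 11 = 13)
w = 195/2 (w = -((12372 + (16*22)*(-19)) - 6464)/8 = -((12372 + 352*(-19)) - 6464)/8 = -((12372 - 6688) - 6464)/8 = -(5684 - 6464)/8 = -⅛*(-780) = 195/2 ≈ 97.500)
b = 8615 (b = 13 + 8602 = 8615)
w + b = 195/2 + 8615 = 17425/2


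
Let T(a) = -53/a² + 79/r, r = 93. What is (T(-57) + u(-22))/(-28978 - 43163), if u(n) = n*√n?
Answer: -83914/7265969379 + 22*I*√22/72141 ≈ -1.1549e-5 + 0.0014304*I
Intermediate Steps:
u(n) = n^(3/2)
T(a) = 79/93 - 53/a² (T(a) = -53/a² + 79/93 = 79/93 - 53/a²)
(T(-57) + u(-22))/(-28978 - 43163) = ((79/93 - 53/(-57)²) + (-22)^(3/2))/(-28978 - 43163) = ((79/93 - 53*1/3249) - 22*I*√22)/(-72141) = ((79/93 - 53/3249) - 22*I*√22)*(-1/72141) = (83914/100719 - 22*I*√22)*(-1/72141) = -83914/7265969379 + 22*I*√22/72141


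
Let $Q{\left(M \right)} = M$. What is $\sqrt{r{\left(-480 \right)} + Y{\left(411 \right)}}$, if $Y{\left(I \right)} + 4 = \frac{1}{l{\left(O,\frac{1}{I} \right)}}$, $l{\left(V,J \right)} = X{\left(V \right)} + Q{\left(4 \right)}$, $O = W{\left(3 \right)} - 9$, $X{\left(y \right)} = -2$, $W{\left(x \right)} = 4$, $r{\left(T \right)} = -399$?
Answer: $\frac{i \sqrt{1610}}{2} \approx 20.062 i$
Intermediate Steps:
$O = -5$ ($O = 4 - 9 = -5$)
$l{\left(V,J \right)} = 2$ ($l{\left(V,J \right)} = -2 + 4 = 2$)
$Y{\left(I \right)} = - \frac{7}{2}$ ($Y{\left(I \right)} = -4 + \frac{1}{2} = - \frac{7}{2}$)
$\sqrt{r{\left(-480 \right)} + Y{\left(411 \right)}} = \sqrt{-399 - \frac{7}{2}} = \sqrt{- \frac{805}{2}} = \frac{i \sqrt{1610}}{2}$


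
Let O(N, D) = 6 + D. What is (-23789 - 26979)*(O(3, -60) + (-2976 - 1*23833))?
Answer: 1363780784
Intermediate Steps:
(-23789 - 26979)*(O(3, -60) + (-2976 - 1*23833)) = (-23789 - 26979)*((6 - 60) + (-2976 - 1*23833)) = -50768*(-54 + (-2976 - 23833)) = -50768*(-54 - 26809) = -50768*(-26863) = 1363780784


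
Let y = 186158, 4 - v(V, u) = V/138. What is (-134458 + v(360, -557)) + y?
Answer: 1189132/23 ≈ 51701.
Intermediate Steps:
v(V, u) = 4 - V/138
(-134458 + v(360, -557)) + y = (-134458 + (4 - 1/138*360)) + 186158 = (-134458 + (4 - 60/23)) + 186158 = (-134458 + 32/23) + 186158 = -3092502/23 + 186158 = 1189132/23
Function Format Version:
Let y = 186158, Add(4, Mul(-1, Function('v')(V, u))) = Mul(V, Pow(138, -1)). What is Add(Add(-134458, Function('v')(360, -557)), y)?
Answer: Rational(1189132, 23) ≈ 51701.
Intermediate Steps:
Function('v')(V, u) = Add(4, Mul(Rational(-1, 138), V)) (Function('v')(V, u) = Add(4, Mul(-1, Mul(V, Pow(138, -1)))) = Add(4, Mul(-1, Mul(V, Rational(1, 138)))) = Add(4, Mul(-1, Mul(Rational(1, 138), V))) = Add(4, Mul(Rational(-1, 138), V)))
Add(Add(-134458, Function('v')(360, -557)), y) = Add(Add(-134458, Add(4, Mul(Rational(-1, 138), 360))), 186158) = Add(Add(-134458, Add(4, Rational(-60, 23))), 186158) = Add(Add(-134458, Rational(32, 23)), 186158) = Add(Rational(-3092502, 23), 186158) = Rational(1189132, 23)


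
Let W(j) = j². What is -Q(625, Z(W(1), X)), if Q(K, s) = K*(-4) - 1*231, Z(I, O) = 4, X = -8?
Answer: 2731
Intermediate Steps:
Q(K, s) = -231 - 4*K (Q(K, s) = -4*K - 231 = -231 - 4*K)
-Q(625, Z(W(1), X)) = -(-231 - 4*625) = -(-231 - 2500) = -1*(-2731) = 2731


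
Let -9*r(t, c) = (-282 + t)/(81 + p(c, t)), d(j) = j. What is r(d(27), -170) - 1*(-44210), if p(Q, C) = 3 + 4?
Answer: 11671525/264 ≈ 44210.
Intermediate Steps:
p(Q, C) = 7
r(t, c) = 47/132 - t/792 (r(t, c) = -(-282 + t)/(9*(81 + 7)) = -(-282 + t)/(9*88) = -(-141/44 + t/88)/9 = 47/132 - t/792)
r(d(27), -170) - 1*(-44210) = (47/132 - 1/792*27) - 1*(-44210) = (47/132 - 3/88) + 44210 = 85/264 + 44210 = 11671525/264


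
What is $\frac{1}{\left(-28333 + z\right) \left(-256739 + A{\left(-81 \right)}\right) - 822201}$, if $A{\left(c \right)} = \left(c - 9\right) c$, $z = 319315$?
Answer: $- \frac{1}{72585991119} \approx -1.3777 \cdot 10^{-11}$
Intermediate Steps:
$A{\left(c \right)} = c \left(-9 + c\right)$ ($A{\left(c \right)} = \left(-9 + c\right) c = c \left(-9 + c\right)$)
$\frac{1}{\left(-28333 + z\right) \left(-256739 + A{\left(-81 \right)}\right) - 822201} = \frac{1}{\left(-28333 + 319315\right) \left(-256739 - 81 \left(-9 - 81\right)\right) - 822201} = \frac{1}{290982 \left(-256739 - -7290\right) - 822201} = \frac{1}{290982 \left(-256739 + 7290\right) - 822201} = \frac{1}{290982 \left(-249449\right) - 822201} = \frac{1}{-72585168918 - 822201} = \frac{1}{-72585991119} = - \frac{1}{72585991119}$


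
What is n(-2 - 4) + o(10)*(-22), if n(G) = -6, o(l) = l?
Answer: -226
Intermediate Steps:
n(-2 - 4) + o(10)*(-22) = -6 + 10*(-22) = -6 - 220 = -226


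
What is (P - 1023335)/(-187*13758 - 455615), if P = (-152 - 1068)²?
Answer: -465065/3028361 ≈ -0.15357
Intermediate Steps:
P = 1488400 (P = (-1220)² = 1488400)
(P - 1023335)/(-187*13758 - 455615) = (1488400 - 1023335)/(-187*13758 - 455615) = 465065/(-2572746 - 455615) = 465065/(-3028361) = 465065*(-1/3028361) = -465065/3028361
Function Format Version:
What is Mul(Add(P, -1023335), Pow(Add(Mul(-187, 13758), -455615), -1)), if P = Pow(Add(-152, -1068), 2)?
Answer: Rational(-465065, 3028361) ≈ -0.15357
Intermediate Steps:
P = 1488400 (P = Pow(-1220, 2) = 1488400)
Mul(Add(P, -1023335), Pow(Add(Mul(-187, 13758), -455615), -1)) = Mul(Add(1488400, -1023335), Pow(Add(Mul(-187, 13758), -455615), -1)) = Mul(465065, Pow(Add(-2572746, -455615), -1)) = Mul(465065, Pow(-3028361, -1)) = Mul(465065, Rational(-1, 3028361)) = Rational(-465065, 3028361)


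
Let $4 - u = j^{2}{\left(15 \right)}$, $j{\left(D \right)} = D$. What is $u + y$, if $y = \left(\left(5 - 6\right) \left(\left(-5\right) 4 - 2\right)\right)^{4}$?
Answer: $234035$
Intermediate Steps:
$y = 234256$ ($y = \left(- (-20 - 2)\right)^{4} = \left(\left(-1\right) \left(-22\right)\right)^{4} = 22^{4} = 234256$)
$u = -221$ ($u = 4 - 15^{2} = 4 - 225 = -221$)
$u + y = -221 + 234256 = 234035$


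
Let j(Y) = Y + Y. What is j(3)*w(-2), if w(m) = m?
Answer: -12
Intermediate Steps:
j(Y) = 2*Y
j(3)*w(-2) = (2*3)*(-2) = 6*(-2) = -12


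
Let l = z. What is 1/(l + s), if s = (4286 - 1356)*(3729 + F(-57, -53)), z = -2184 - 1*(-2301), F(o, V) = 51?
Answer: 1/11075517 ≈ 9.0289e-8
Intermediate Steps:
z = 117 (z = -2184 + 2301 = 117)
s = 11075400 (s = (4286 - 1356)*(3729 + 51) = 2930*3780 = 11075400)
l = 117
1/(l + s) = 1/(117 + 11075400) = 1/11075517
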